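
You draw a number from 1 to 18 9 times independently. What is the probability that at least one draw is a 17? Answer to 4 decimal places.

P(no draw is a 17) = (17/18)^9 ≈ 0.5978.
P(at least one) = 1 − 0.5978 = 0.4022.

0.4022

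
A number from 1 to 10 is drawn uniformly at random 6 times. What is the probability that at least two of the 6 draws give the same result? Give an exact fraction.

1061/1250

P(all 6 different) = 10/10 · 9/10 · ··· · 5/10 = 189/1250.
P(at least two equal) = 1 − 189/1250 = 1061/1250.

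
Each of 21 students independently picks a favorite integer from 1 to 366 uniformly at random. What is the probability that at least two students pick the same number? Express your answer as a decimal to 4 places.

It's easier to compute the probability that all 21 are distinct.
P(all distinct) = 366/366 · 365/366 · ··· · 346/366 ≈ 0.5572.
So the probability of at least one match is 1 − 0.5572 = 0.4428.

0.4428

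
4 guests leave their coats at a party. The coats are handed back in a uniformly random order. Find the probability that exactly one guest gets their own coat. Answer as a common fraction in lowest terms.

1/3

Choose which one is fixed: C(4,1) = 4 ways.
The remaining 3 must have no fixed point: D(3) = 2.
P = 4·2/24 = 1/3.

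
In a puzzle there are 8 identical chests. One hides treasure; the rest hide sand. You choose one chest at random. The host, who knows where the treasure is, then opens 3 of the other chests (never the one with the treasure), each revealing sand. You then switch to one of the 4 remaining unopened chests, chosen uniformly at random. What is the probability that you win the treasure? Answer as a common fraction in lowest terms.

7/32

Your original chest holds the treasure with probability 1/8, so the other 7 collectively hold it with probability 7/8.
The host can always find 3 empty chests to open, so the reveals don't change that 7/8; it is now spread over the 4 remaining unopened chests.
P(win by switching) = (7/8) · (1/4) = 7/32.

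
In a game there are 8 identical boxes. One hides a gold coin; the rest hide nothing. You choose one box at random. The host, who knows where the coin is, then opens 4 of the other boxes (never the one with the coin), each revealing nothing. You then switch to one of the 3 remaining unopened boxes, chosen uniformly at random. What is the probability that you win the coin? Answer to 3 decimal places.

0.292

Your original box holds the coin with probability 1/8, so the other 7 collectively hold it with probability 7/8.
The host can always find 4 empty boxes to open, so the reveals don't change that 7/8; it is now spread over the 3 remaining unopened boxes.
P(win by switching) = (7/8) · (1/3) = 7/24 ≈ 0.292.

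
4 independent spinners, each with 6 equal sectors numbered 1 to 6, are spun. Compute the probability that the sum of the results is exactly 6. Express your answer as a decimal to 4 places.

0.0077

There are 6^4 = 1296 equally likely outcomes.
The number of ordered 4-tuples from {1,…,6} summing to 6 is 10.
P(sum = 6) = 10/1296 = 5/648 ≈ 0.0077.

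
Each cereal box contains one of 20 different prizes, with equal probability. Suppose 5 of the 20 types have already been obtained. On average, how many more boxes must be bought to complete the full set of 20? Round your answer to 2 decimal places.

66.36

Starting from 5 distinct types, each trial gives a new one with probability (20−i)/20 when i types are held, so the wait for the next new type is 20/(20−i).
E = 20/15 + 20/14 + 20/13 + 20/12 + 20/11 + 20/10 + 20/9 + 20/8 + 20/7 + 20/6 + 20/5 + 20/4 + 20/3 + 20/2 + 20/1 = 1195757/18018 ≈ 66.36.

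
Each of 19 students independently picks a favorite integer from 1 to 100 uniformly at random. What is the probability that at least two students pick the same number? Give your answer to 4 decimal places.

0.8390

It's easier to compute the probability that all 19 are distinct.
P(all distinct) = 100/100 · 99/100 · ··· · 82/100 ≈ 0.1610.
So the probability of at least one match is 1 − 0.1610 = 0.8390.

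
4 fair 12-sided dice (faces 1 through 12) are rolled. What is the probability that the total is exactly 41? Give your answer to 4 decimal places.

There are 12^4 = 20736 equally likely outcomes.
The number of ordered 4-tuples from {1,…,12} summing to 41 is 120.
P(sum = 41) = 120/20736 = 5/864 ≈ 0.0058.

0.0058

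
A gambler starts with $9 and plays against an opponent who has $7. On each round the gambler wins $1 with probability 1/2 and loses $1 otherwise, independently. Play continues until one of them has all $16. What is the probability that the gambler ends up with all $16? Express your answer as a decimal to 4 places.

With a fair step, P(i) = ½P(i−1) + ½P(i+1) with P(0)=0, P(16)=1 has the linear solution P(i) = i/16.
P(9) = 9/16 ≈ 0.5625.

0.5625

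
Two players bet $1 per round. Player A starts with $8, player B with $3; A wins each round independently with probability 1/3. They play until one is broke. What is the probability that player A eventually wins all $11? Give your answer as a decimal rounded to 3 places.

0.125

Let r = q/p = (2/3)/(1/3) = 2. The recurrence P(i) = p·P(i+1) + q·P(i−1) with P(0)=0, P(11)=1 gives P(i) = (1 − r^i)/(1 − r^11).
P(8) = (1 − (2)^8) / (1 − (2)^11) = 255/2047 ≈ 0.125.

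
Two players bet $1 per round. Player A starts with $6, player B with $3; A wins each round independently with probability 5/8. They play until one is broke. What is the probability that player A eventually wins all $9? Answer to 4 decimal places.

0.9630

Let r = q/p = (3/8)/(5/8) = 3/5. The recurrence P(i) = p·P(i+1) + q·P(i−1) with P(0)=0, P(9)=1 gives P(i) = (1 − r^i)/(1 − r^9).
P(6) = (1 − (3/5)^6) / (1 − (3/5)^9) = 19000/19729 ≈ 0.9630.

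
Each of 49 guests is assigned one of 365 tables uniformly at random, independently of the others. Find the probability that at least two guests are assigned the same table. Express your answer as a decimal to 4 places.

0.9658

It's easier to compute the probability that all 49 are distinct.
P(all distinct) = 365/365 · 364/365 · ··· · 317/365 ≈ 0.0342.
So the probability of at least one match is 1 − 0.0342 = 0.9658.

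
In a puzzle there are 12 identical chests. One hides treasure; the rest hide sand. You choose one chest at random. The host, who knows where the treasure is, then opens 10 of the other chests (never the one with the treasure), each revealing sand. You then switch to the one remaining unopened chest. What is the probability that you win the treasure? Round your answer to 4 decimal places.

0.9167

Your original chest holds the treasure with probability 1/12, so the other 11 collectively hold it with probability 11/12.
The host can always find 10 empty chests to open, so the reveals don't change that 11/12; it is now spread over the 1 remaining unopened chest.
P(win by switching) = (11/12) · (1/1) = 11/12 ≈ 0.9167.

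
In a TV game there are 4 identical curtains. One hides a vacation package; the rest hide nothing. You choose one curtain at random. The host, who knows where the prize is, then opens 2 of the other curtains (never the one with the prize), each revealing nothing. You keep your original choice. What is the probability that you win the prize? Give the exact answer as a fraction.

The host can always open 2 empty curtains regardless of your choice, so the reveals give no information about your original curtain.
P(win by staying) = 1/4.

1/4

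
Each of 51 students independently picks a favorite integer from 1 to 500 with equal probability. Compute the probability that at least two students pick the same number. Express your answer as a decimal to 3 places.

It's easier to compute the probability that all 51 are distinct.
P(all distinct) = 500/500 · 499/500 · ··· · 450/500 ≈ 0.071.
So the probability of at least one match is 1 − 0.071 = 0.929.

0.929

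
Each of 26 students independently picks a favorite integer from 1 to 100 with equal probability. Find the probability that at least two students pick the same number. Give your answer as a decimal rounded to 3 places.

0.972

It's easier to compute the probability that all 26 are distinct.
P(all distinct) = 100/100 · 99/100 · ··· · 75/100 ≈ 0.028.
So the probability of at least one match is 1 − 0.028 = 0.972.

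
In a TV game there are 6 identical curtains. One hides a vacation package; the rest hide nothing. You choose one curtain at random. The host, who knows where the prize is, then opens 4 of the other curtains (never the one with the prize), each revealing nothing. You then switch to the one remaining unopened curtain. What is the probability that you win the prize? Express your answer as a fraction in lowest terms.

5/6

Your original curtain holds the prize with probability 1/6, so the other 5 collectively hold it with probability 5/6.
The host can always find 4 empty curtains to open, so the reveals don't change that 5/6; it is now spread over the 1 remaining unopened curtain.
P(win by switching) = (5/6) · (1/1) = 5/6.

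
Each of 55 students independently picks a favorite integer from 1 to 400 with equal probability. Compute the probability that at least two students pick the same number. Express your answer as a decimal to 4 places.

0.9796

It's easier to compute the probability that all 55 are distinct.
P(all distinct) = 400/400 · 399/400 · ··· · 346/400 ≈ 0.0204.
So the probability of at least one match is 1 − 0.0204 = 0.9796.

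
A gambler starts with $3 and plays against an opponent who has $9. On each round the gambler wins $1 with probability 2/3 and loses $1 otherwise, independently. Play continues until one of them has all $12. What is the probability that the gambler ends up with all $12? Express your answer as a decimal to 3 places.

Let r = q/p = (1/3)/(2/3) = 1/2. The recurrence P(i) = p·P(i+1) + q·P(i−1) with P(0)=0, P(12)=1 gives P(i) = (1 − r^i)/(1 − r^12).
P(3) = (1 − (1/2)^3) / (1 − (1/2)^12) = 512/585 ≈ 0.875.

0.875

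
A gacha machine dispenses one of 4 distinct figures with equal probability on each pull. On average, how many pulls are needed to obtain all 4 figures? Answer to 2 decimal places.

8.33

After i distinct types are collected, each trial gives a new one with probability (4−i)/4, so the expected wait for the next new type is 4/(4−i).
E = 4/4 + 4/3 + 4/2 + 4/1 = 25/3 ≈ 8.33.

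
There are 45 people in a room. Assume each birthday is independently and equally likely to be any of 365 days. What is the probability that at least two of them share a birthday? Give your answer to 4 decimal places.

It's easier to compute the probability that all 45 are distinct.
P(all distinct) = 365/365 · 364/365 · ··· · 321/365 ≈ 0.0590.
So the probability of at least one match is 1 − 0.0590 = 0.9410.

0.9410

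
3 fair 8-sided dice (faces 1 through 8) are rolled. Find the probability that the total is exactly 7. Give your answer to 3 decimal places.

0.029

There are 8^3 = 512 equally likely outcomes.
The number of ordered 3-tuples from {1,…,8} summing to 7 is 15.
P(sum = 7) = 15/512 ≈ 0.029.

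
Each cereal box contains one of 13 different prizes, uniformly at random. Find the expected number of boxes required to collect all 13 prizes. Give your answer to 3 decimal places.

41.342

After i distinct types are collected, each trial gives a new one with probability (13−i)/13, so the expected wait for the next new type is 13/(13−i).
E = 13/13 + 13/12 + 13/11 + 13/10 + 13/9 + 13/8 + 13/7 + 13/6 + 13/5 + 13/4 + 13/3 + 13/2 + 13/1 = 1145993/27720 ≈ 41.342.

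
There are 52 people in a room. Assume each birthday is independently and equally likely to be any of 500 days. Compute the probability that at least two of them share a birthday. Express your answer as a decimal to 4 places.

0.9359

It's easier to compute the probability that all 52 are distinct.
P(all distinct) = 500/500 · 499/500 · ··· · 449/500 ≈ 0.0641.
So the probability of at least one match is 1 − 0.0641 = 0.9359.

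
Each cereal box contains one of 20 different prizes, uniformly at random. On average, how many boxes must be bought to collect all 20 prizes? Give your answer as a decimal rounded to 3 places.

71.955

After i distinct types are collected, each trial gives a new one with probability (20−i)/20, so the expected wait for the next new type is 20/(20−i).
E = 20/20 + 20/19 + 20/18 + 20/17 + 20/16 + 20/15 + 20/14 + 20/13 + 20/12 + 20/11 + 20/10 + 20/9 + 20/8 + 20/7 + 20/6 + 20/5 + 20/4 + 20/3 + 20/2 + 20/1 = 279175675/3879876 ≈ 71.955.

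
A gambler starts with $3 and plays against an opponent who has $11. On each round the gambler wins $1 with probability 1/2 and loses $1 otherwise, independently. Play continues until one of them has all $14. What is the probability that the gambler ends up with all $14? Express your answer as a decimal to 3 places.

0.214

With a fair step, P(i) = ½P(i−1) + ½P(i+1) with P(0)=0, P(14)=1 has the linear solution P(i) = i/14.
P(3) = 3/14 ≈ 0.214.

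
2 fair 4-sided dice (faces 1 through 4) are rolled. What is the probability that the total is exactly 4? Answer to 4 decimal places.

0.1875

There are 4^2 = 16 equally likely outcomes.
The number of ordered 2-tuples from {1,…,4} summing to 4 is 3.
P(sum = 4) = 3/16 ≈ 0.1875.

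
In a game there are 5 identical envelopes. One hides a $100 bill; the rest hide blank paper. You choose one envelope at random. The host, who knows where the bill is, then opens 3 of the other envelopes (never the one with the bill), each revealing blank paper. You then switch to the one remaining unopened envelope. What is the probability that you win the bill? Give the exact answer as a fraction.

Your original envelope holds the bill with probability 1/5, so the other 4 collectively hold it with probability 4/5.
The host can always find 3 empty envelopes to open, so the reveals don't change that 4/5; it is now spread over the 1 remaining unopened envelope.
P(win by switching) = (4/5) · (1/1) = 4/5.

4/5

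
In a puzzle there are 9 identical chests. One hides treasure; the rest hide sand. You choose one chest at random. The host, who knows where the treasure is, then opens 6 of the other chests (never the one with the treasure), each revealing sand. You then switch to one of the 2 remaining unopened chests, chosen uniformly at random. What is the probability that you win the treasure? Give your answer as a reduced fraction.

Your original chest holds the treasure with probability 1/9, so the other 8 collectively hold it with probability 8/9.
The host can always find 6 empty chests to open, so the reveals don't change that 8/9; it is now spread over the 2 remaining unopened chests.
P(win by switching) = (8/9) · (1/2) = 4/9.

4/9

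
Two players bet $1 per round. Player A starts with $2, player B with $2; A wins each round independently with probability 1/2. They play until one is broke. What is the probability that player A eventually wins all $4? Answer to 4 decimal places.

0.5000

With a fair step, P(i) = ½P(i−1) + ½P(i+1) with P(0)=0, P(4)=1 has the linear solution P(i) = i/4.
P(2) = 2/4 = 1/2 ≈ 0.5000.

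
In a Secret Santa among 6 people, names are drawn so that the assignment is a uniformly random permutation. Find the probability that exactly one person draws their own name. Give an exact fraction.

Choose which one is fixed: C(6,1) = 6 ways.
The remaining 5 must have no fixed point: D(5) = 44.
P = 6·44/720 = 11/30.

11/30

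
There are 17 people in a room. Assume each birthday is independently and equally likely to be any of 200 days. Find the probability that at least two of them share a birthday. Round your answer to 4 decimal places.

It's easier to compute the probability that all 17 are distinct.
P(all distinct) = 200/200 · 199/200 · ··· · 184/200 ≈ 0.4968.
So the probability of at least one match is 1 − 0.4968 = 0.5032.

0.5032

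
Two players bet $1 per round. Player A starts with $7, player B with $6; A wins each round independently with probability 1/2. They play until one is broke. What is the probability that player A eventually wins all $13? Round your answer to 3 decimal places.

0.538

With a fair step, P(i) = ½P(i−1) + ½P(i+1) with P(0)=0, P(13)=1 has the linear solution P(i) = i/13.
P(7) = 7/13 ≈ 0.538.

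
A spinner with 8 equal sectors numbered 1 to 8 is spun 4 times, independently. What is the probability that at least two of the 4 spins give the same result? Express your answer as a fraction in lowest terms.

P(all 4 different) = 8/8 · 7/8 · ··· · 5/8 = 105/256.
P(at least two equal) = 1 − 105/256 = 151/256.

151/256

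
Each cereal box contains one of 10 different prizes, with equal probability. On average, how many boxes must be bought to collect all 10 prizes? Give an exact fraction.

7381/252

After i distinct types are collected, each trial gives a new one with probability (10−i)/10, so the expected wait for the next new type is 10/(10−i).
E = 10/10 + 10/9 + 10/8 + 10/7 + 10/6 + 10/5 + 10/4 + 10/3 + 10/2 + 10/1 = 7381/252.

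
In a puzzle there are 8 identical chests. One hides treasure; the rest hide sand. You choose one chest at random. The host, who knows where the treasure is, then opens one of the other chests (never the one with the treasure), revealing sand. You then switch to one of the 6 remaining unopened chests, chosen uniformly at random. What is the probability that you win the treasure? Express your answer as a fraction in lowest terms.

Your original chest holds the treasure with probability 1/8, so the other 7 collectively hold it with probability 7/8.
The host can always find an empty chest to open, so this doesn't change that 7/8; it is now spread over the 6 remaining unopened chests.
P(win by switching) = (7/8) · (1/6) = 7/48.

7/48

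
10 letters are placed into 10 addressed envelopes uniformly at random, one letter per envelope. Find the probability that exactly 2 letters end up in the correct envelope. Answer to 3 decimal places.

Choose which 2 of the 10 are fixed: C(10,2) = 45 ways.
The remaining 8 must have no fixed point: D(8) = 14833.
P = 45·14833/3628800 = 2119/11520 ≈ 0.184.

0.184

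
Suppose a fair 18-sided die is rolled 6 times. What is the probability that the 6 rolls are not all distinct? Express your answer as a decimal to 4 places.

P(all 6 different) = 18/18 · 17/18 · ··· · 13/18 ≈ 0.3930.
P(at least two equal) = 1 − 0.3930 = 0.6070.

0.6070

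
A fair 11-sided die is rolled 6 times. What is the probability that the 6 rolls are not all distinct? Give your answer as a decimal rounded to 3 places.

P(all 6 different) = 11/11 · 10/11 · ··· · 6/11 ≈ 0.188.
P(at least two equal) = 1 − 0.188 = 0.812.

0.812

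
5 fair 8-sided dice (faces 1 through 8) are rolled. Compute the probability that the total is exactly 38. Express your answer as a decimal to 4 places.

There are 8^5 = 32768 equally likely outcomes.
The number of ordered 5-tuples from {1,…,8} summing to 38 is 15.
P(sum = 38) = 15/32768 ≈ 0.0005.

0.0005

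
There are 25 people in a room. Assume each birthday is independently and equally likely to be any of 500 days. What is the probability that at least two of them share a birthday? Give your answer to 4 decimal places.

0.4567

It's easier to compute the probability that all 25 are distinct.
P(all distinct) = 500/500 · 499/500 · ··· · 476/500 ≈ 0.5433.
So the probability of at least one match is 1 − 0.5433 = 0.4567.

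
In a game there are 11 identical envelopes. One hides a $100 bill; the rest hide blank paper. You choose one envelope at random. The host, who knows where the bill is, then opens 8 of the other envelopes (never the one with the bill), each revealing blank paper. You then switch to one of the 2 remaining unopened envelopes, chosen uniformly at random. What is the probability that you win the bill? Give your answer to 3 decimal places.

0.455

Your original envelope holds the bill with probability 1/11, so the other 10 collectively hold it with probability 10/11.
The host can always find 8 empty envelopes to open, so the reveals don't change that 10/11; it is now spread over the 2 remaining unopened envelopes.
P(win by switching) = (10/11) · (1/2) = 5/11 ≈ 0.455.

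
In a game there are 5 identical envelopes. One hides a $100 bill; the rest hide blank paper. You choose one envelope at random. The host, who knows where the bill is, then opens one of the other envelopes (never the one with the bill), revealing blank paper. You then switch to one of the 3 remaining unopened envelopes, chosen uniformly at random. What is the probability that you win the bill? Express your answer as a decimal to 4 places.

0.2667

Your original envelope holds the bill with probability 1/5, so the other 4 collectively hold it with probability 4/5.
The host can always find an empty envelope to open, so this doesn't change that 4/5; it is now spread over the 3 remaining unopened envelopes.
P(win by switching) = (4/5) · (1/3) = 4/15 ≈ 0.2667.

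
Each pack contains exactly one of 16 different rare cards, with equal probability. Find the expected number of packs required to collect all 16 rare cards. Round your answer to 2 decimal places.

54.09

After i distinct types are collected, each trial gives a new one with probability (16−i)/16, so the expected wait for the next new type is 16/(16−i).
E = 16/16 + 16/15 + 16/14 + 16/13 + 16/12 + 16/11 + 16/10 + 16/9 + 16/8 + 16/7 + 16/6 + 16/5 + 16/4 + 16/3 + 16/2 + 16/1 = 2436559/45045 ≈ 54.09.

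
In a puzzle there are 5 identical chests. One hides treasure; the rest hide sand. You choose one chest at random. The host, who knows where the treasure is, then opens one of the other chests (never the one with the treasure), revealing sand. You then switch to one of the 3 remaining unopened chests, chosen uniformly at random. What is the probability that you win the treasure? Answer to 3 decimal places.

0.267

Your original chest holds the treasure with probability 1/5, so the other 4 collectively hold it with probability 4/5.
The host can always find an empty chest to open, so this doesn't change that 4/5; it is now spread over the 3 remaining unopened chests.
P(win by switching) = (4/5) · (1/3) = 4/15 ≈ 0.267.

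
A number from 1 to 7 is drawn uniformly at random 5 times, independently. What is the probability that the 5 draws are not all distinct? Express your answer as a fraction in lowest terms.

P(all 5 different) = 7/7 · 6/7 · ··· · 3/7 = 360/2401.
P(at least two equal) = 1 − 360/2401 = 2041/2401.

2041/2401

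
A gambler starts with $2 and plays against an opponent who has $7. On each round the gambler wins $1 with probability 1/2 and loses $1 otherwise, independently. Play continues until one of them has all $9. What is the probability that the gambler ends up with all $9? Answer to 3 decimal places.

0.222

With a fair step, P(i) = ½P(i−1) + ½P(i+1) with P(0)=0, P(9)=1 has the linear solution P(i) = i/9.
P(2) = 2/9 ≈ 0.222.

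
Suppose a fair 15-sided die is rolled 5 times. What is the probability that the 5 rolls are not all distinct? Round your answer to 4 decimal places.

P(all 5 different) = 15/15 · 14/15 · ··· · 11/15 ≈ 0.4745.
P(at least two equal) = 1 − 0.4745 = 0.5255.

0.5255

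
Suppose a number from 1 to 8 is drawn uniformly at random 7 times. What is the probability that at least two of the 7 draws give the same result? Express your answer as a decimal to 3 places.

0.981

P(all 7 different) = 8/8 · 7/8 · ··· · 2/8 ≈ 0.019.
P(at least two equal) = 1 − 0.019 = 0.981.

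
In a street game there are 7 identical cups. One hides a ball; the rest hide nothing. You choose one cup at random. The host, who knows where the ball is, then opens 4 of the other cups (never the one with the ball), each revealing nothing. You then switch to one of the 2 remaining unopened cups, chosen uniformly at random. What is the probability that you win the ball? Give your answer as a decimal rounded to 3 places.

Your original cup holds the ball with probability 1/7, so the other 6 collectively hold it with probability 6/7.
The host can always find 4 empty cups to open, so the reveals don't change that 6/7; it is now spread over the 2 remaining unopened cups.
P(win by switching) = (6/7) · (1/2) = 3/7 ≈ 0.429.

0.429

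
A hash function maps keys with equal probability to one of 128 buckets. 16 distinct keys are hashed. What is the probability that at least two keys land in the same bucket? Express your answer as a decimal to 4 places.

It's easier to compute the probability that all 16 are distinct.
P(all distinct) = 128/128 · 127/128 · ··· · 113/128 ≈ 0.3761.
So the probability of at least one match is 1 − 0.3761 = 0.6239.

0.6239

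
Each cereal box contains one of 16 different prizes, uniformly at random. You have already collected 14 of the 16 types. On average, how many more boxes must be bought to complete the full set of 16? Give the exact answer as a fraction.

24

Starting from 14 distinct types, each trial gives a new one with probability (16−i)/16 when i types are held, so the wait for the next new type is 16/(16−i).
E = 16/2 + 16/1 = 24.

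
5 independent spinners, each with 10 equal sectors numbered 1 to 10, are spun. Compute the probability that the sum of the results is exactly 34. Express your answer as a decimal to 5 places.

There are 10^5 = 100000 equally likely outcomes.
The number of ordered 5-tuples from {1,…,10} summing to 34 is 3795.
P(sum = 34) = 3795/100000 = 759/20000 ≈ 0.03795.

0.03795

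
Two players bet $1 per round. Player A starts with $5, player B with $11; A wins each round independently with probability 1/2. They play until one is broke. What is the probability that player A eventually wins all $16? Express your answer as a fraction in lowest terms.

5/16

With a fair step, P(i) = ½P(i−1) + ½P(i+1) with P(0)=0, P(16)=1 has the linear solution P(i) = i/16.
P(5) = 5/16.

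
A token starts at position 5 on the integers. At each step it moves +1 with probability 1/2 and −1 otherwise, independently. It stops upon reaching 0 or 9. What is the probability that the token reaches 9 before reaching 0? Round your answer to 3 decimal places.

With a fair step, P(i) = ½P(i−1) + ½P(i+1) with P(0)=0, P(9)=1 has the linear solution P(i) = i/9.
P(5) = 5/9 ≈ 0.556.

0.556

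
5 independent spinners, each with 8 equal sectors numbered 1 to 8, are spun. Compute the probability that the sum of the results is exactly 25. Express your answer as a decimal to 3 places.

There are 8^5 = 32768 equally likely outcomes.
The number of ordered 5-tuples from {1,…,8} summing to 25 is 2226.
P(sum = 25) = 2226/32768 = 1113/16384 ≈ 0.068.

0.068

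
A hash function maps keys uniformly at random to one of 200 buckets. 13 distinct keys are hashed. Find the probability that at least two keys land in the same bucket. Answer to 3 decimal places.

0.329

It's easier to compute the probability that all 13 are distinct.
P(all distinct) = 200/200 · 199/200 · ··· · 188/200 ≈ 0.671.
So the probability of at least one match is 1 − 0.671 = 0.329.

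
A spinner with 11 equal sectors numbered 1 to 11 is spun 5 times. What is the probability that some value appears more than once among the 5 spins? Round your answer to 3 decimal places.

P(all 5 different) = 11/11 · 10/11 · ··· · 7/11 ≈ 0.344.
P(at least two equal) = 1 − 0.344 = 0.656.

0.656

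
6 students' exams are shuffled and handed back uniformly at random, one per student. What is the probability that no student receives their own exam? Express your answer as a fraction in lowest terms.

This is the derangement probability: permutations of 6 with no fixed point.
D(6) = 6! · (1 − 1/1! + 1/2! − ··· + (−1)^6/6!) = 265.
P = 265/720 = 53/144.

53/144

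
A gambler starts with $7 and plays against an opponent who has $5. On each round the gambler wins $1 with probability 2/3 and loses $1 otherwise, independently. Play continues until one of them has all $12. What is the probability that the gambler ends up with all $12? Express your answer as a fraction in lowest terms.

4064/4095

Let r = q/p = (1/3)/(2/3) = 1/2. The recurrence P(i) = p·P(i+1) + q·P(i−1) with P(0)=0, P(12)=1 gives P(i) = (1 − r^i)/(1 − r^12).
P(7) = (1 − (1/2)^7) / (1 − (1/2)^12) = 4064/4095.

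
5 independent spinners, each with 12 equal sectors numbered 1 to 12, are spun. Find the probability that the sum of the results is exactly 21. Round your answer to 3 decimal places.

There are 12^5 = 248832 equally likely outcomes.
The number of ordered 5-tuples from {1,…,12} summing to 21 is 4495.
P(sum = 21) = 4495/248832 ≈ 0.018.

0.018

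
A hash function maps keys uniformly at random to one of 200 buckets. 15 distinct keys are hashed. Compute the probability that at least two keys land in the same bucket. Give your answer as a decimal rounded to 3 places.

0.416

It's easier to compute the probability that all 15 are distinct.
P(all distinct) = 200/200 · 199/200 · ··· · 186/200 ≈ 0.584.
So the probability of at least one match is 1 − 0.584 = 0.416.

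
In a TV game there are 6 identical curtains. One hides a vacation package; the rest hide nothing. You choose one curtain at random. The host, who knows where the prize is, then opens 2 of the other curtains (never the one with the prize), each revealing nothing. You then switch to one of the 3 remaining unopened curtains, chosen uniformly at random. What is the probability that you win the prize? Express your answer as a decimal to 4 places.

Your original curtain holds the prize with probability 1/6, so the other 5 collectively hold it with probability 5/6.
The host can always find 2 empty curtains to open, so the reveals don't change that 5/6; it is now spread over the 3 remaining unopened curtains.
P(win by switching) = (5/6) · (1/3) = 5/18 ≈ 0.2778.

0.2778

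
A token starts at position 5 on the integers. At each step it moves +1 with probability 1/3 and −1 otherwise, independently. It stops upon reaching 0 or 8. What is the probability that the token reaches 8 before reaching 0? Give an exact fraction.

Let r = q/p = (2/3)/(1/3) = 2. The recurrence P(i) = p·P(i+1) + q·P(i−1) with P(0)=0, P(8)=1 gives P(i) = (1 − r^i)/(1 − r^8).
P(5) = (1 − (2)^5) / (1 − (2)^8) = 31/255.

31/255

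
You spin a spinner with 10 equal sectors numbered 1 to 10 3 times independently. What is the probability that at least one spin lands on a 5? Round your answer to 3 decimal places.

P(no spin lands on a 5) = (9/10)^3 ≈ 0.729.
P(at least one) = 1 − 0.729 = 0.271.

0.271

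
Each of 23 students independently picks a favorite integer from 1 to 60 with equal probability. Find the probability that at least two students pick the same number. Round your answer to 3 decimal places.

It's easier to compute the probability that all 23 are distinct.
P(all distinct) = 60/60 · 59/60 · ··· · 38/60 ≈ 0.008.
So the probability of at least one match is 1 − 0.008 = 0.992.

0.992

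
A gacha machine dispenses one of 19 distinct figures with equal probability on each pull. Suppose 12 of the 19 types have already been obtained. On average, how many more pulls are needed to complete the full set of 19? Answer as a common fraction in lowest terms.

6897/140

Starting from 12 distinct types, each trial gives a new one with probability (19−i)/19 when i types are held, so the wait for the next new type is 19/(19−i).
E = 19/7 + 19/6 + 19/5 + 19/4 + 19/3 + 19/2 + 19/1 = 6897/140.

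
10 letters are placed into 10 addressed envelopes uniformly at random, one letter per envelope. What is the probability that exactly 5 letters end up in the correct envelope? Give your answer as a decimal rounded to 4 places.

Choose which 5 of the 10 are fixed: C(10,5) = 252 ways.
The remaining 5 must have no fixed point: D(5) = 44.
P = 252·44/3628800 = 11/3600 ≈ 0.0031.

0.0031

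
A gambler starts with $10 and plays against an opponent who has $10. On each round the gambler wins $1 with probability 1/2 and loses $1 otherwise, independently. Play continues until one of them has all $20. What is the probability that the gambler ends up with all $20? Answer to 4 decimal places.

0.5000

With a fair step, P(i) = ½P(i−1) + ½P(i+1) with P(0)=0, P(20)=1 has the linear solution P(i) = i/20.
P(10) = 10/20 = 1/2 ≈ 0.5000.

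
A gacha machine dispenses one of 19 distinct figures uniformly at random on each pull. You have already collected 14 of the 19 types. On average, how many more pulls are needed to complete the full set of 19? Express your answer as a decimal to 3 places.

Starting from 14 distinct types, each trial gives a new one with probability (19−i)/19 when i types are held, so the wait for the next new type is 19/(19−i).
E = 19/5 + 19/4 + 19/3 + 19/2 + 19/1 = 2603/60 ≈ 43.383.

43.383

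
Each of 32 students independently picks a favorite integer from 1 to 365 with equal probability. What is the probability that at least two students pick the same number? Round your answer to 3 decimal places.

It's easier to compute the probability that all 32 are distinct.
P(all distinct) = 365/365 · 364/365 · ··· · 334/365 ≈ 0.247.
So the probability of at least one match is 1 − 0.247 = 0.753.

0.753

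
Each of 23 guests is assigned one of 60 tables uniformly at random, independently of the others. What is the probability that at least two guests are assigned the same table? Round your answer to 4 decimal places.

0.9923

It's easier to compute the probability that all 23 are distinct.
P(all distinct) = 60/60 · 59/60 · ··· · 38/60 ≈ 0.0077.
So the probability of at least one match is 1 − 0.0077 = 0.9923.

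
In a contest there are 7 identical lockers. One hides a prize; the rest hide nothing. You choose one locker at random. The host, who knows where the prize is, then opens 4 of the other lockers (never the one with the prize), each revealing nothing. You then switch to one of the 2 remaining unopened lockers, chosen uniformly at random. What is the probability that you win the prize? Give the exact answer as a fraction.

3/7

Your original locker holds the prize with probability 1/7, so the other 6 collectively hold it with probability 6/7.
The host can always find 4 empty lockers to open, so the reveals don't change that 6/7; it is now spread over the 2 remaining unopened lockers.
P(win by switching) = (6/7) · (1/2) = 3/7.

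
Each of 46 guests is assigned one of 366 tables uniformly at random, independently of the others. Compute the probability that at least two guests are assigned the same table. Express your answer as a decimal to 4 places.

It's easier to compute the probability that all 46 are distinct.
P(all distinct) = 366/366 · 365/366 · ··· · 321/366 ≈ 0.0522.
So the probability of at least one match is 1 − 0.0522 = 0.9478.

0.9478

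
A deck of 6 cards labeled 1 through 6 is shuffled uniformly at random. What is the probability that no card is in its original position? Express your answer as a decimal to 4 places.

This is the derangement probability: permutations of 6 with no fixed point.
D(6) = 6! · (1 − 1/1! + 1/2! − ··· + (−1)^6/6!) = 265.
P = 265/720 = 53/144 ≈ 0.3681.

0.3681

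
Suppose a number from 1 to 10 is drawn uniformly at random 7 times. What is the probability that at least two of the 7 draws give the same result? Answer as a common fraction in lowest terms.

2936/3125

P(all 7 different) = 10/10 · 9/10 · ··· · 4/10 = 189/3125.
P(at least two equal) = 1 − 189/3125 = 2936/3125.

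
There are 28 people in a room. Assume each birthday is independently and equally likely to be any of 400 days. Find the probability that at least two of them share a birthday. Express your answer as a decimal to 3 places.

It's easier to compute the probability that all 28 are distinct.
P(all distinct) = 400/400 · 399/400 · ··· · 373/400 ≈ 0.380.
So the probability of at least one match is 1 − 0.380 = 0.620.

0.620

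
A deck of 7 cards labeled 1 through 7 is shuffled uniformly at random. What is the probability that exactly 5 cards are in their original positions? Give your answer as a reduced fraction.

Choose which 5 of the 7 are fixed: C(7,5) = 21 ways.
The remaining 2 must have no fixed point: D(2) = 1.
P = 21·1/5040 = 1/240.

1/240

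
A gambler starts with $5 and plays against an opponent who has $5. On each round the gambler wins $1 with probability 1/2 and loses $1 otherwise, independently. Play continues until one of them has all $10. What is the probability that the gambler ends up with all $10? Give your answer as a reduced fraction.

1/2

With a fair step, P(i) = ½P(i−1) + ½P(i+1) with P(0)=0, P(10)=1 has the linear solution P(i) = i/10.
P(5) = 5/10 = 1/2.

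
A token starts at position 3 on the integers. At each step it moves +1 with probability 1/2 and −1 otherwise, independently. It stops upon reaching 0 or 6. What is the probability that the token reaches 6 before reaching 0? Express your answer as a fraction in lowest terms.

With a fair step, P(i) = ½P(i−1) + ½P(i+1) with P(0)=0, P(6)=1 has the linear solution P(i) = i/6.
P(3) = 3/6 = 1/2.

1/2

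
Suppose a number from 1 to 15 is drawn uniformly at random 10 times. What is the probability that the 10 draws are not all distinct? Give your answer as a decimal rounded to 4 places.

P(all 10 different) = 15/15 · 14/15 · ··· · 6/15 ≈ 0.0189.
P(at least two equal) = 1 − 0.0189 = 0.9811.

0.9811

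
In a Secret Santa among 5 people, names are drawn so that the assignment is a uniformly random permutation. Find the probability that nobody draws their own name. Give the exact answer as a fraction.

This is the derangement probability: permutations of 5 with no fixed point.
D(5) = 5! · (1 − 1/1! + 1/2! − ··· + (−1)^5/5!) = 44.
P = 44/120 = 11/30.

11/30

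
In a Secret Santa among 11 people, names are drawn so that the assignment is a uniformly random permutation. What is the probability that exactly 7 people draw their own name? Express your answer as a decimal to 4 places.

Choose which 7 of the 11 are fixed: C(11,7) = 330 ways.
The remaining 4 must have no fixed point: D(4) = 9.
P = 330·9/39916800 = 1/13440 ≈ 0.0001.

0.0001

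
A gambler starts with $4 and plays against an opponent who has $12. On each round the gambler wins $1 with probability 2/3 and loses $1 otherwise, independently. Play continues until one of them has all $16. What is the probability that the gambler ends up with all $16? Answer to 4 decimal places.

0.9375

Let r = q/p = (1/3)/(2/3) = 1/2. The recurrence P(i) = p·P(i+1) + q·P(i−1) with P(0)=0, P(16)=1 gives P(i) = (1 − r^i)/(1 − r^16).
P(4) = (1 − (1/2)^4) / (1 − (1/2)^16) = 4096/4369 ≈ 0.9375.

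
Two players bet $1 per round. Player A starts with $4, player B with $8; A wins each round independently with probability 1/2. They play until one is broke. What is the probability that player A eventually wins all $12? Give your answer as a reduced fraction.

1/3

With a fair step, P(i) = ½P(i−1) + ½P(i+1) with P(0)=0, P(12)=1 has the linear solution P(i) = i/12.
P(4) = 4/12 = 1/3.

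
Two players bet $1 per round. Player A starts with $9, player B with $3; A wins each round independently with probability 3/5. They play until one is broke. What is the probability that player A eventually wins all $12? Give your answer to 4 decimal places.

0.9816

Let r = q/p = (2/5)/(3/5) = 2/3. The recurrence P(i) = p·P(i+1) + q·P(i−1) with P(0)=0, P(12)=1 gives P(i) = (1 − r^i)/(1 − r^12).
P(9) = (1 − (2/3)^9) / (1 − (2/3)^12) = 27243/27755 ≈ 0.9816.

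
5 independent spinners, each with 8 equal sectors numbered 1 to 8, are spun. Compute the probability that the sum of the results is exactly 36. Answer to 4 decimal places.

There are 8^5 = 32768 equally likely outcomes.
The number of ordered 5-tuples from {1,…,8} summing to 36 is 70.
P(sum = 36) = 70/32768 = 35/16384 ≈ 0.0021.

0.0021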